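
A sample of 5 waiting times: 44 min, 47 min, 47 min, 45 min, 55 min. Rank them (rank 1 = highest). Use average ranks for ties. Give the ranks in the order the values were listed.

Sorted (descending): 55, 47, 47, 45, 44
The 2 values of 47 occupy positions 2–3 → average rank (2+3)/2 = 2.5.

5, 2.5, 2.5, 4, 1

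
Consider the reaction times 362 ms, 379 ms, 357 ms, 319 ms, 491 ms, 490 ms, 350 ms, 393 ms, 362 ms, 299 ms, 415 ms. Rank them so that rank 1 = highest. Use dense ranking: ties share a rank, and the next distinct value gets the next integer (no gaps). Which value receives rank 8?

350

Sorted (descending): 491, 490, 415, 393, 379, 362, 362, 357, 350, 319, 299
The 2 values of 362 share dense rank 6.
Remaining distinct values take the next consecutive integers.
Rank 8 → value 350.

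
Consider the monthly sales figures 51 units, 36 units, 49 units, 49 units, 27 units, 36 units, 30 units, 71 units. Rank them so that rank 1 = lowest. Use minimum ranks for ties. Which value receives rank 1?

Sorted (ascending): 27, 30, 36, 36, 49, 49, 51, 71
The 2 values of 36 occupy positions 3–4 → each gets rank 3.
The 2 values of 49 occupy positions 5–6 → each gets rank 5.
Rank 1 → value 27.

27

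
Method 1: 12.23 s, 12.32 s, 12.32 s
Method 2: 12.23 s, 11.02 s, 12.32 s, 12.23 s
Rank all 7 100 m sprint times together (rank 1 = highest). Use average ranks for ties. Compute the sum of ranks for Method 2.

Sorted (descending): 12.32, 12.32, 12.32, 12.23, 12.23, 12.23, 11.02
The 3 values of 12.32 occupy positions 1–3 → average rank 2.
The 3 values of 12.23 occupy positions 4–6 → average rank 5.
Method 2 values → pooled ranks: 12.23→5, 11.02→7, 12.32→2, 12.23→5
Rank sum = 5 + 7 + 2 + 5 = 19

19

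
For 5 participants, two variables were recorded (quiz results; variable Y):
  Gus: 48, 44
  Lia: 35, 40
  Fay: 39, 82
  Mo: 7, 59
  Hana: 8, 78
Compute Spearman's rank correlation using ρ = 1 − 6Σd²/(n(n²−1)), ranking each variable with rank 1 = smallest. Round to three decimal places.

-0.100

Ranks of variable 1: 5, 3, 4, 1, 2
Ranks of variable 2: 2, 1, 5, 3, 4
d = r₁ − r₂: 3, 2, -1, -2, -2
d²: 9, 4, 1, 4, 4; Σd² = 22
ρ = 1 − 6·22/(5·24) = 1 − 132/120 = -0.100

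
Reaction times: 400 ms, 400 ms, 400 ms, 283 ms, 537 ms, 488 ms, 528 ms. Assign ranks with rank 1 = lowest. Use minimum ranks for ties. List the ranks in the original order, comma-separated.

2, 2, 2, 1, 7, 5, 6

Sorted (ascending): 283, 400, 400, 400, 488, 528, 537
The 3 values of 400 occupy positions 2–4 → each gets rank 2.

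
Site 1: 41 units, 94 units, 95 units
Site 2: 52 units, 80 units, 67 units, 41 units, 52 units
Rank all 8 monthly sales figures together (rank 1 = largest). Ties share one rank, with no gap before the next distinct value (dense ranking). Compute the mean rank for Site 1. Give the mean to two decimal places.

3.00

Sorted (descending): 95, 94, 80, 67, 52, 52, 41, 41
The 2 values of 52 share dense rank 5.
The 2 values of 41 share dense rank 6.
Remaining distinct values take the next consecutive integers.
Site 1 values → pooled ranks: 41→6, 94→2, 95→1
Mean rank = (6 + 2 + 1) / 3 = 3.00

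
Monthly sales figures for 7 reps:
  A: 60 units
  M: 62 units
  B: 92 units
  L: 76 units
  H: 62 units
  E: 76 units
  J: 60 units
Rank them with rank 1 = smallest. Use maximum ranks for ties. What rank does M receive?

Sorted (ascending): 60, 60, 62, 62, 76, 76, 92
The 2 values of 60 occupy positions 1–2 → each gets rank 2.
The 2 values of 62 occupy positions 3–4 → each gets rank 4.
The 2 values of 76 occupy positions 5–6 → each gets rank 6.
M has value 62 units → rank 4.

4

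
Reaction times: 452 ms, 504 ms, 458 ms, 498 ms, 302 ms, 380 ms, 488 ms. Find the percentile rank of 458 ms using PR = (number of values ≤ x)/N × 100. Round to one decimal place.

N = 7.
Strictly below 458: 3. Equal to 458: 1.
PR = 4/7 × 100 = 57.1

57.1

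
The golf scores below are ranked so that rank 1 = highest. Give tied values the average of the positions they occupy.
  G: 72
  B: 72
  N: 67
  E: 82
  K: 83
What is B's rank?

Sorted (descending): 83, 82, 72, 72, 67
The 2 values of 72 occupy positions 3–4 → average rank (3+4)/2 = 3.5.
B has value 72 → rank 3.5.

3.5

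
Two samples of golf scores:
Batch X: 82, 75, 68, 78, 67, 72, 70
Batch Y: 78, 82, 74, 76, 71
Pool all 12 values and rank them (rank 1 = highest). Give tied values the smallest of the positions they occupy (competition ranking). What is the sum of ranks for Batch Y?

25

Sorted (descending): 82, 82, 78, 78, 76, 75, 74, 72, 71, 70, 68, 67
The 2 values of 82 occupy positions 1–2 → each gets rank 1.
The 2 values of 78 occupy positions 3–4 → each gets rank 3.
Batch Y values → pooled ranks: 78→3, 82→1, 74→7, 76→5, 71→9
Rank sum = 3 + 1 + 7 + 5 + 9 = 25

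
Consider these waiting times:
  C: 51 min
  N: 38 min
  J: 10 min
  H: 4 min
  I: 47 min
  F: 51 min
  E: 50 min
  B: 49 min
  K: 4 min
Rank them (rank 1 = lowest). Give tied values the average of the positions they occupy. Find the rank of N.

4

Sorted (ascending): 4, 4, 10, 38, 47, 49, 50, 51, 51
The 2 values of 4 occupy positions 1–2 → average rank (1+2)/2 = 1.5.
The 2 values of 51 occupy positions 8–9 → average rank (8+9)/2 = 8.5.
N has value 38 min → rank 4.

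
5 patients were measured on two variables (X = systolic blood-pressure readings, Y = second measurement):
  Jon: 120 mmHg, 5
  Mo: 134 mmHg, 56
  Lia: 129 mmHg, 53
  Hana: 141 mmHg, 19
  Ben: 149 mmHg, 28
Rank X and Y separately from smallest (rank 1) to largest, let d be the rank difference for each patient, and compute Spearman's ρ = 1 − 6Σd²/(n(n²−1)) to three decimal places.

Ranks of variable 1: 1, 3, 2, 4, 5
Ranks of variable 2: 1, 5, 4, 2, 3
d = r₁ − r₂: 0, -2, -2, 2, 2
d²: 0, 4, 4, 4, 4; Σd² = 16
ρ = 1 − 6·16/(5·24) = 1 − 96/120 = 0.200

0.200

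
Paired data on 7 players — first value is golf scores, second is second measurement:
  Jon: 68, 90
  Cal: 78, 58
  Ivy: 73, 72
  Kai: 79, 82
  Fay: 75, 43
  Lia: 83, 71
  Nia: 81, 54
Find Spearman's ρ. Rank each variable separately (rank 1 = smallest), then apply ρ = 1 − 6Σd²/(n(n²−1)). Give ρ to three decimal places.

-0.357

Ranks of variable 1: 1, 4, 2, 5, 3, 7, 6
Ranks of variable 2: 7, 3, 5, 6, 1, 4, 2
d = r₁ − r₂: -6, 1, -3, -1, 2, 3, 4
d²: 36, 1, 9, 1, 4, 9, 16; Σd² = 76
ρ = 1 − 6·76/(7·48) = 1 − 456/336 = -0.357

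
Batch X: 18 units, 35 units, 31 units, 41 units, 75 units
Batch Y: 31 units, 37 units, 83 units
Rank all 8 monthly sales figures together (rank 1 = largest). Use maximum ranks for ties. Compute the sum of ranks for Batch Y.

12

Sorted (descending): 83, 75, 41, 37, 35, 31, 31, 18
The 2 values of 31 occupy positions 6–7 → each gets rank 7.
Batch Y values → pooled ranks: 31→7, 37→4, 83→1
Rank sum = 7 + 4 + 1 = 12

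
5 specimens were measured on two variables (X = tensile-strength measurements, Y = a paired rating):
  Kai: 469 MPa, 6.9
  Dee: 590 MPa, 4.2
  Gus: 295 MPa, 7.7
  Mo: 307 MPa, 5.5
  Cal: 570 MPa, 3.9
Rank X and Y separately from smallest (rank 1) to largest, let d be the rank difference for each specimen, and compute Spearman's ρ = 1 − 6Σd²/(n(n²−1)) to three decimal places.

-0.800

Ranks of variable 1: 3, 5, 1, 2, 4
Ranks of variable 2: 4, 2, 5, 3, 1
d = r₁ − r₂: -1, 3, -4, -1, 3
d²: 1, 9, 16, 1, 9; Σd² = 36
ρ = 1 − 6·36/(5·24) = 1 − 216/120 = -0.800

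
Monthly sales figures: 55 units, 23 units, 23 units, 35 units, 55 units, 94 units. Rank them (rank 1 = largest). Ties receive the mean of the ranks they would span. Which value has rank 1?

94

Sorted (descending): 94, 55, 55, 35, 23, 23
The 2 values of 55 occupy positions 2–3 → average rank (2+3)/2 = 2.5.
The 2 values of 23 occupy positions 5–6 → average rank (5+6)/2 = 5.5.
Rank 1 → value 94.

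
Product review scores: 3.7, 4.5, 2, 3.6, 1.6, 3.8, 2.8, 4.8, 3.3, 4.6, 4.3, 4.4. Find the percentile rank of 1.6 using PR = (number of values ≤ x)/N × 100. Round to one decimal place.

8.3

N = 12.
Strictly below 1.6: 0. Equal to 1.6: 1.
PR = 1/12 × 100 = 8.3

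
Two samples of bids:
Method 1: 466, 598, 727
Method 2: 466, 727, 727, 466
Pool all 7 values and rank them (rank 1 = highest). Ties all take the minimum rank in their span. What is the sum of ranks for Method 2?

Sorted (descending): 727, 727, 727, 598, 466, 466, 466
The 3 values of 727 occupy positions 1–3 → each gets rank 1.
The 3 values of 466 occupy positions 5–7 → each gets rank 5.
Method 2 values → pooled ranks: 466→5, 727→1, 727→1, 466→5
Rank sum = 5 + 1 + 1 + 5 = 12

12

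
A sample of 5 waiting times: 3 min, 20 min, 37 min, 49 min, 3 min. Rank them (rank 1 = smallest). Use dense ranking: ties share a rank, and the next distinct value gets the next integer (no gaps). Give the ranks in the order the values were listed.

Sorted (ascending): 3, 3, 20, 37, 49
The 2 values of 3 share dense rank 1.
Remaining distinct values take the next consecutive integers.

1, 2, 3, 4, 1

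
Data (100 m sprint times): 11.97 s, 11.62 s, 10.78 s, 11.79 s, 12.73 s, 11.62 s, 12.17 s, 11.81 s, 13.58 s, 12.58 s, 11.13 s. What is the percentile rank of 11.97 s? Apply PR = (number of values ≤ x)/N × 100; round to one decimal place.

63.6

N = 11.
Strictly below 11.97: 6. Equal to 11.97: 1.
PR = 7/11 × 100 = 63.6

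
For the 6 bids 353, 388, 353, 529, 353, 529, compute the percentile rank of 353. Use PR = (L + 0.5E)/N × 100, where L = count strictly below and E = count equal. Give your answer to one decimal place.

25.0

N = 6.
Strictly below 353: 0. Equal to 353: 3.
PR = (0 + 0.5·3)/6 × 100 = 25.0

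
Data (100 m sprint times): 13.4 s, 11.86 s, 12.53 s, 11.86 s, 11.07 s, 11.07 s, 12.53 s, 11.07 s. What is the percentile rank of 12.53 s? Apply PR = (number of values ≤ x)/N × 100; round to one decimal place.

N = 8.
Strictly below 12.53: 5. Equal to 12.53: 2.
PR = 7/8 × 100 = 87.5

87.5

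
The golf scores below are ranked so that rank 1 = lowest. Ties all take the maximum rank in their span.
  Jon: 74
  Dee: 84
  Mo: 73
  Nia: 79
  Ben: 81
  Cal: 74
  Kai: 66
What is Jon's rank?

4

Sorted (ascending): 66, 73, 74, 74, 79, 81, 84
The 2 values of 74 occupy positions 3–4 → each gets rank 4.
Jon has value 74 → rank 4.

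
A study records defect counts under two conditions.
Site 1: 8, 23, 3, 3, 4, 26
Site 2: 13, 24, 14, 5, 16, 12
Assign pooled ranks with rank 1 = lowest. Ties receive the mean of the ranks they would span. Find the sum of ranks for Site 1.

Sorted (ascending): 3, 3, 4, 5, 8, 12, 13, 14, 16, 23, 24, 26
The 2 values of 3 occupy positions 1–2 → average rank (1+2)/2 = 1.5.
Site 1 values → pooled ranks: 8→5, 23→10, 3→1.5, 3→1.5, 4→3, 26→12
Rank sum = 5 + 10 + 1.5 + 1.5 + 3 + 12 = 33

33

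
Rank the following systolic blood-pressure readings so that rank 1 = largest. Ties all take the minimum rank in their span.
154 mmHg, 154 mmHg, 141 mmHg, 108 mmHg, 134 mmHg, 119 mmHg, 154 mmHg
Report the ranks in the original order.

Sorted (descending): 154, 154, 154, 141, 134, 119, 108
The 3 values of 154 occupy positions 1–3 → each gets rank 1.

1, 1, 4, 7, 5, 6, 1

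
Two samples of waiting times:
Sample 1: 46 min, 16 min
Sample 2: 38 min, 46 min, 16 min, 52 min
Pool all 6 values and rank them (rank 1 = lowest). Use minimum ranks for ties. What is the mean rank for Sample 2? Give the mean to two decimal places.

3.50

Sorted (ascending): 16, 16, 38, 46, 46, 52
The 2 values of 16 occupy positions 1–2 → each gets rank 1.
The 2 values of 46 occupy positions 4–5 → each gets rank 4.
Sample 2 values → pooled ranks: 38→3, 46→4, 16→1, 52→6
Mean rank = (3 + 4 + 1 + 6) / 4 = 3.50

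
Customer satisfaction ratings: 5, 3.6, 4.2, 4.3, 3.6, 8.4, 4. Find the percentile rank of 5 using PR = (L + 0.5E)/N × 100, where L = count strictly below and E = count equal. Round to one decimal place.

78.6

N = 7.
Strictly below 5: 5. Equal to 5: 1.
PR = (5 + 0.5·1)/7 × 100 = 78.6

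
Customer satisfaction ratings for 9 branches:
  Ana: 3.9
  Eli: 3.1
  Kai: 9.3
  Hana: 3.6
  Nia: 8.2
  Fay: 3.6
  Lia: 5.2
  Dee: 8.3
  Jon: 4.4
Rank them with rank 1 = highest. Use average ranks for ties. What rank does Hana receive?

Sorted (descending): 9.3, 8.3, 8.2, 5.2, 4.4, 3.9, 3.6, 3.6, 3.1
The 2 values of 3.6 occupy positions 7–8 → average rank (7+8)/2 = 7.5.
Hana has value 3.6 → rank 7.5.

7.5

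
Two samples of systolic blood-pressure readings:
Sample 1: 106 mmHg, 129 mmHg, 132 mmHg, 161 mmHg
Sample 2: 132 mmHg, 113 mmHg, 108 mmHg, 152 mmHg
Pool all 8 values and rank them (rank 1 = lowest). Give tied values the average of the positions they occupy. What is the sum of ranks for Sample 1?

18.5

Sorted (ascending): 106, 108, 113, 129, 132, 132, 152, 161
The 2 values of 132 occupy positions 5–6 → average rank (5+6)/2 = 5.5.
Sample 1 values → pooled ranks: 106→1, 129→4, 132→5.5, 161→8
Rank sum = 1 + 4 + 5.5 + 8 = 18.5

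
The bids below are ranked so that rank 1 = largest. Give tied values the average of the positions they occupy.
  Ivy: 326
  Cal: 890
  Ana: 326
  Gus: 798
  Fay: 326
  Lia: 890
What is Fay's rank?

Sorted (descending): 890, 890, 798, 326, 326, 326
The 2 values of 890 occupy positions 1–2 → average rank (1+2)/2 = 1.5.
The 3 values of 326 occupy positions 4–6 → average rank 5.
Fay has value 326 → rank 5.

5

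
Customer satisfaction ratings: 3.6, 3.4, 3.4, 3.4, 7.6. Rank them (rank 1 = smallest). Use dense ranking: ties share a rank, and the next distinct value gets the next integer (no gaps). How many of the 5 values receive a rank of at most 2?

Sorted (ascending): 3.4, 3.4, 3.4, 3.6, 7.6
The 3 values of 3.4 share dense rank 1.
Remaining distinct values take the next consecutive integers.
Ranks ≤ 2: {1, 1, 1, 2} → 4 values.

4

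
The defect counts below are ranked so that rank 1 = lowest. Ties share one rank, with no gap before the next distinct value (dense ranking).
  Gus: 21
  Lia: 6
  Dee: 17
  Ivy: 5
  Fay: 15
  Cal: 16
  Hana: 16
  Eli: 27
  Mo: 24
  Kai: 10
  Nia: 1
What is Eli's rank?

Sorted (ascending): 1, 5, 6, 10, 15, 16, 16, 17, 21, 24, 27
The 2 values of 16 share dense rank 6.
Remaining distinct values take the next consecutive integers.
Eli has value 27 → rank 10.

10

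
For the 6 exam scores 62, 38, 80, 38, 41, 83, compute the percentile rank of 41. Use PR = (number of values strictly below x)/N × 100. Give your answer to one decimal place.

33.3

N = 6.
Strictly below 41: 2. Equal to 41: 1.
PR = 2/6 × 100 = 33.3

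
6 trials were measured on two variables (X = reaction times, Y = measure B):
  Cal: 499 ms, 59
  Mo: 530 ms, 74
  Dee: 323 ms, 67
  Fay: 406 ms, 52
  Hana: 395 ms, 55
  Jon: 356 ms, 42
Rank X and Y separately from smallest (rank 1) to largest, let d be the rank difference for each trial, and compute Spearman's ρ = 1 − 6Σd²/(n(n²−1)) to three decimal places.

0.371

Ranks of variable 1: 5, 6, 1, 4, 3, 2
Ranks of variable 2: 4, 6, 5, 2, 3, 1
d = r₁ − r₂: 1, 0, -4, 2, 0, 1
d²: 1, 0, 16, 4, 0, 1; Σd² = 22
ρ = 1 − 6·22/(6·35) = 1 − 132/210 = 0.371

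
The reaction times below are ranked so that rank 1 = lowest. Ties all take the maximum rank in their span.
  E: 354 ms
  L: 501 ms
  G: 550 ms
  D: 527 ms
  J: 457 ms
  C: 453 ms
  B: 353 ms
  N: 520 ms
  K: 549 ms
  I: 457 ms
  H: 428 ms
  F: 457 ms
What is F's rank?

Sorted (ascending): 353, 354, 428, 453, 457, 457, 457, 501, 520, 527, 549, 550
The 3 values of 457 occupy positions 5–7 → each gets rank 7.
F has value 457 ms → rank 7.

7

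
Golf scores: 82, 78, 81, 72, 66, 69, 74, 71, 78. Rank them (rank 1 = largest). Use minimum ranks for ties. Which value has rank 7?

71

Sorted (descending): 82, 81, 78, 78, 74, 72, 71, 69, 66
The 2 values of 78 occupy positions 3–4 → each gets rank 3.
Rank 7 → value 71.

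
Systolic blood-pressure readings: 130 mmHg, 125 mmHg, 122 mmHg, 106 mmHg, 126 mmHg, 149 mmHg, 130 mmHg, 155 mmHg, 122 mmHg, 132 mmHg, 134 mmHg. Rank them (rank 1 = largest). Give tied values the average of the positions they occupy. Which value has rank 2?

Sorted (descending): 155, 149, 134, 132, 130, 130, 126, 125, 122, 122, 106
The 2 values of 130 occupy positions 5–6 → average rank (5+6)/2 = 5.5.
The 2 values of 122 occupy positions 9–10 → average rank (9+10)/2 = 9.5.
Rank 2 → value 149.

149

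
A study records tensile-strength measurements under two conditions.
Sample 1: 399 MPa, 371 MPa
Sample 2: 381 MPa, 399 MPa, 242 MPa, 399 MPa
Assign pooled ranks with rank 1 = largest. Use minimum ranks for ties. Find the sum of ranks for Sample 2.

Sorted (descending): 399, 399, 399, 381, 371, 242
The 3 values of 399 occupy positions 1–3 → each gets rank 1.
Sample 2 values → pooled ranks: 381→4, 399→1, 242→6, 399→1
Rank sum = 4 + 1 + 6 + 1 = 12

12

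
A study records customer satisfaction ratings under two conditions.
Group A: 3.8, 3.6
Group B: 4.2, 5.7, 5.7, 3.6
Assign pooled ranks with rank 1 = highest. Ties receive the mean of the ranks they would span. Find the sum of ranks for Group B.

11.5

Sorted (descending): 5.7, 5.7, 4.2, 3.8, 3.6, 3.6
The 2 values of 5.7 occupy positions 1–2 → average rank (1+2)/2 = 1.5.
The 2 values of 3.6 occupy positions 5–6 → average rank (5+6)/2 = 5.5.
Group B values → pooled ranks: 4.2→3, 5.7→1.5, 5.7→1.5, 3.6→5.5
Rank sum = 3 + 1.5 + 1.5 + 5.5 = 11.5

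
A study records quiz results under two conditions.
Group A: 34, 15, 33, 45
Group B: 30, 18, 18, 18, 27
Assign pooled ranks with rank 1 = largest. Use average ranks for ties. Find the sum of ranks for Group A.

15

Sorted (descending): 45, 34, 33, 30, 27, 18, 18, 18, 15
The 3 values of 18 occupy positions 6–8 → average rank 7.
Group A values → pooled ranks: 34→2, 15→9, 33→3, 45→1
Rank sum = 2 + 9 + 3 + 1 = 15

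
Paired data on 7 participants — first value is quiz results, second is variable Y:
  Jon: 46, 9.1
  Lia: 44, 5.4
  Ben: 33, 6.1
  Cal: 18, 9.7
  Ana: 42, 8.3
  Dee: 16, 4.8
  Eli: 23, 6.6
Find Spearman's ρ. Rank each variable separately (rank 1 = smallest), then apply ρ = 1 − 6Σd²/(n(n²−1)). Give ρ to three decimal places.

Ranks of variable 1: 7, 6, 4, 2, 5, 1, 3
Ranks of variable 2: 6, 2, 3, 7, 5, 1, 4
d = r₁ − r₂: 1, 4, 1, -5, 0, 0, -1
d²: 1, 16, 1, 25, 0, 0, 1; Σd² = 44
ρ = 1 − 6·44/(7·48) = 1 − 264/336 = 0.214

0.214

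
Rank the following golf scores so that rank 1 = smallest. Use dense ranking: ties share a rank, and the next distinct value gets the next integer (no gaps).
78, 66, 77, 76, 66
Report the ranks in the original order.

Sorted (ascending): 66, 66, 76, 77, 78
The 2 values of 66 share dense rank 1.
Remaining distinct values take the next consecutive integers.

4, 1, 3, 2, 1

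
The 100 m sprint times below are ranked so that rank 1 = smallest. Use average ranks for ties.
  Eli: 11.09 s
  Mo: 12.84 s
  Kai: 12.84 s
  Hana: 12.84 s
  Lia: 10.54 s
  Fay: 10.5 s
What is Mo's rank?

5

Sorted (ascending): 10.5, 10.54, 11.09, 12.84, 12.84, 12.84
The 3 values of 12.84 occupy positions 4–6 → average rank 5.
Mo has value 12.84 s → rank 5.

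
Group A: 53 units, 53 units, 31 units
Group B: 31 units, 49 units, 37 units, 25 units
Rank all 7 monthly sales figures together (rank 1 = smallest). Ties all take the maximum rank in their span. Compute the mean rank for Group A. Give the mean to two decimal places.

5.67

Sorted (ascending): 25, 31, 31, 37, 49, 53, 53
The 2 values of 31 occupy positions 2–3 → each gets rank 3.
The 2 values of 53 occupy positions 6–7 → each gets rank 7.
Group A values → pooled ranks: 53→7, 53→7, 31→3
Mean rank = (7 + 7 + 3) / 3 = 5.67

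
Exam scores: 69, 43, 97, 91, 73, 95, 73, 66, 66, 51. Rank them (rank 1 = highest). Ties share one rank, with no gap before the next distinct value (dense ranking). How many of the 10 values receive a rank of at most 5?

6

Sorted (descending): 97, 95, 91, 73, 73, 69, 66, 66, 51, 43
The 2 values of 73 share dense rank 4.
The 2 values of 66 share dense rank 6.
Remaining distinct values take the next consecutive integers.
Ranks ≤ 5: {1, 2, 3, 4, 4, 5} → 6 values.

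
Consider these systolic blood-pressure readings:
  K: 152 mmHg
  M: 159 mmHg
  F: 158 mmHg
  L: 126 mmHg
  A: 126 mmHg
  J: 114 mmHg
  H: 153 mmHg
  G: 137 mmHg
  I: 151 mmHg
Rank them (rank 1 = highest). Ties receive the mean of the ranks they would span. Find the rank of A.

7.5

Sorted (descending): 159, 158, 153, 152, 151, 137, 126, 126, 114
The 2 values of 126 occupy positions 7–8 → average rank (7+8)/2 = 7.5.
A has value 126 mmHg → rank 7.5.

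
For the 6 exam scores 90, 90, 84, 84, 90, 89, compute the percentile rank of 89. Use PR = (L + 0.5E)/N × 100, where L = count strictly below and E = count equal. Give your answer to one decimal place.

41.7

N = 6.
Strictly below 89: 2. Equal to 89: 1.
PR = (2 + 0.5·1)/6 × 100 = 41.7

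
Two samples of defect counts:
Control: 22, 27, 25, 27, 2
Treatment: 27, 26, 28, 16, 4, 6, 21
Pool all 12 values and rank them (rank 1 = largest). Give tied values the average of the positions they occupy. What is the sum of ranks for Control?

Sorted (descending): 28, 27, 27, 27, 26, 25, 22, 21, 16, 6, 4, 2
The 3 values of 27 occupy positions 2–4 → average rank 3.
Control values → pooled ranks: 22→7, 27→3, 25→6, 27→3, 2→12
Rank sum = 7 + 3 + 6 + 3 + 12 = 31

31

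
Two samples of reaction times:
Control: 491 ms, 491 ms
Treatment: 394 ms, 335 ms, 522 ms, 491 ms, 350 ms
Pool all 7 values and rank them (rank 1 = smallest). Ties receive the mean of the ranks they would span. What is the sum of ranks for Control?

Sorted (ascending): 335, 350, 394, 491, 491, 491, 522
The 3 values of 491 occupy positions 4–6 → average rank 5.
Control values → pooled ranks: 491→5, 491→5
Rank sum = 5 + 5 = 10

10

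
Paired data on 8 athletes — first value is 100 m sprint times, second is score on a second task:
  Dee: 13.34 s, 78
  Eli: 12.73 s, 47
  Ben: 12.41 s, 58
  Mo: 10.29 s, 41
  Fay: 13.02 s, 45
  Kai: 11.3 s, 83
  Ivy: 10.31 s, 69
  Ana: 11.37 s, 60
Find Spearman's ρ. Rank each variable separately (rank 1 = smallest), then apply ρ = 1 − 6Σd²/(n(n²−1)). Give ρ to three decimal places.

0.071

Ranks of variable 1: 8, 6, 5, 1, 7, 3, 2, 4
Ranks of variable 2: 7, 3, 4, 1, 2, 8, 6, 5
d = r₁ − r₂: 1, 3, 1, 0, 5, -5, -4, -1
d²: 1, 9, 1, 0, 25, 25, 16, 1; Σd² = 78
ρ = 1 − 6·78/(8·63) = 1 − 468/504 = 0.071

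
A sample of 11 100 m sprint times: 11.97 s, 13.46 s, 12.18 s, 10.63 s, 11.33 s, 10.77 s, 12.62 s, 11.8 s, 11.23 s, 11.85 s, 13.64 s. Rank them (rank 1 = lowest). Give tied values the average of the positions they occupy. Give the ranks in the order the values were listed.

7, 10, 8, 1, 4, 2, 9, 5, 3, 6, 11

Sorted (ascending): 10.63, 10.77, 11.23, 11.33, 11.8, 11.85, 11.97, 12.18, 12.62, 13.46, 13.64
No ties — each value takes its position as its rank.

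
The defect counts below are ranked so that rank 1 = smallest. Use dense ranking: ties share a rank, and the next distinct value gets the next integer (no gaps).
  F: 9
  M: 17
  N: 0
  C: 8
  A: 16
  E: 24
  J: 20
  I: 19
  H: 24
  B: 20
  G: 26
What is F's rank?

Sorted (ascending): 0, 8, 9, 16, 17, 19, 20, 20, 24, 24, 26
The 2 values of 20 share dense rank 7.
The 2 values of 24 share dense rank 8.
Remaining distinct values take the next consecutive integers.
F has value 9 → rank 3.

3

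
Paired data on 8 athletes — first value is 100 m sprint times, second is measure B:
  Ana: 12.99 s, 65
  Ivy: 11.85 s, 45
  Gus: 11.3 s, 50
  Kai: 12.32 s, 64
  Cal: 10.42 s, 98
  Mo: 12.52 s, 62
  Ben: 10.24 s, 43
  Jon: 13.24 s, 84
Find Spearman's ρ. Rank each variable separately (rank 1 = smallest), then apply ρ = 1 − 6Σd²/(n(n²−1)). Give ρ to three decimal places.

Ranks of variable 1: 7, 4, 3, 5, 2, 6, 1, 8
Ranks of variable 2: 6, 2, 3, 5, 8, 4, 1, 7
d = r₁ − r₂: 1, 2, 0, 0, -6, 2, 0, 1
d²: 1, 4, 0, 0, 36, 4, 0, 1; Σd² = 46
ρ = 1 − 6·46/(8·63) = 1 − 276/504 = 0.452

0.452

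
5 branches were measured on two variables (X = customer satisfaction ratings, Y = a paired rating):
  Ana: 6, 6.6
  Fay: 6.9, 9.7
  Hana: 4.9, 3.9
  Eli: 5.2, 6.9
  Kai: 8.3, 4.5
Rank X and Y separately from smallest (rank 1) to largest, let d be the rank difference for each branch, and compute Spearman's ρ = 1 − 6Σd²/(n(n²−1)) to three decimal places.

0.300

Ranks of variable 1: 3, 4, 1, 2, 5
Ranks of variable 2: 3, 5, 1, 4, 2
d = r₁ − r₂: 0, -1, 0, -2, 3
d²: 0, 1, 0, 4, 9; Σd² = 14
ρ = 1 − 6·14/(5·24) = 1 − 84/120 = 0.300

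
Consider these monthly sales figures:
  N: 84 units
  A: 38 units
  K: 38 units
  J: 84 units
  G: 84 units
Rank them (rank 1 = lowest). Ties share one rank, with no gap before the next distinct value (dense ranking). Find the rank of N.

Sorted (ascending): 38, 38, 84, 84, 84
The 2 values of 38 share dense rank 1.
The 3 values of 84 share dense rank 2.
N has value 84 units → rank 2.

2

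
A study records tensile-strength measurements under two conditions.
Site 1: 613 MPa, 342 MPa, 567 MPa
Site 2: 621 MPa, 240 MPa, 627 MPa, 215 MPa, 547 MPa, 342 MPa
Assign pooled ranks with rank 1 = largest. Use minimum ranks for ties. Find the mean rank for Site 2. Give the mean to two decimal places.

Sorted (descending): 627, 621, 613, 567, 547, 342, 342, 240, 215
The 2 values of 342 occupy positions 6–7 → each gets rank 6.
Site 2 values → pooled ranks: 621→2, 240→8, 627→1, 215→9, 547→5, 342→6
Mean rank = (2 + 8 + 1 + 9 + 5 + 6) / 6 = 5.17

5.17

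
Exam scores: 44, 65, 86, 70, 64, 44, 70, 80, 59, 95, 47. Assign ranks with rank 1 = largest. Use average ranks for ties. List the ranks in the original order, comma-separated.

Sorted (descending): 95, 86, 80, 70, 70, 65, 64, 59, 47, 44, 44
The 2 values of 70 occupy positions 4–5 → average rank (4+5)/2 = 4.5.
The 2 values of 44 occupy positions 10–11 → average rank (10+11)/2 = 10.5.

10.5, 6, 2, 4.5, 7, 10.5, 4.5, 3, 8, 1, 9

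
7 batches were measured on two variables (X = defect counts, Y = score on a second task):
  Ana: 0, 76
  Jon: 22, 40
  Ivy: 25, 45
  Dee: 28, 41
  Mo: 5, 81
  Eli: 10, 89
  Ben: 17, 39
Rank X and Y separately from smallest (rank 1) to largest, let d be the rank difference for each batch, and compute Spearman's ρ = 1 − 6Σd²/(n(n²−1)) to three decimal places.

Ranks of variable 1: 1, 5, 6, 7, 2, 3, 4
Ranks of variable 2: 5, 2, 4, 3, 6, 7, 1
d = r₁ − r₂: -4, 3, 2, 4, -4, -4, 3
d²: 16, 9, 4, 16, 16, 16, 9; Σd² = 86
ρ = 1 − 6·86/(7·48) = 1 − 516/336 = -0.536

-0.536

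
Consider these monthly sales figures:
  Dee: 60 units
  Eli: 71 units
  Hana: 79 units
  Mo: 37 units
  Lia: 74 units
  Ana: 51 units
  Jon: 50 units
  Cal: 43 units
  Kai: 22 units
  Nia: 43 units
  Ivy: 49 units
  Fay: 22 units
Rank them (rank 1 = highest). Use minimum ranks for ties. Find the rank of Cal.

Sorted (descending): 79, 74, 71, 60, 51, 50, 49, 43, 43, 37, 22, 22
The 2 values of 43 occupy positions 8–9 → each gets rank 8.
The 2 values of 22 occupy positions 11–12 → each gets rank 11.
Cal has value 43 units → rank 8.

8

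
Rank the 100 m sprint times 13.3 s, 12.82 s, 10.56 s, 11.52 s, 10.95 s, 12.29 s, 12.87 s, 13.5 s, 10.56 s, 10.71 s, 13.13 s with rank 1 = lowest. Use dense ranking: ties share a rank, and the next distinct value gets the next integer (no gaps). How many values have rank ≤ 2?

3

Sorted (ascending): 10.56, 10.56, 10.71, 10.95, 11.52, 12.29, 12.82, 12.87, 13.13, 13.3, 13.5
The 2 values of 10.56 share dense rank 1.
Remaining distinct values take the next consecutive integers.
Ranks ≤ 2: {1, 1, 2} → 3 values.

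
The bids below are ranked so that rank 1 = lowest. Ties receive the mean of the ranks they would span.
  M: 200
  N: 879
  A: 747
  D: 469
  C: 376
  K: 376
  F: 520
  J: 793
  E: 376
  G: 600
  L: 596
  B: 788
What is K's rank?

3

Sorted (ascending): 200, 376, 376, 376, 469, 520, 596, 600, 747, 788, 793, 879
The 3 values of 376 occupy positions 2–4 → average rank 3.
K has value 376 → rank 3.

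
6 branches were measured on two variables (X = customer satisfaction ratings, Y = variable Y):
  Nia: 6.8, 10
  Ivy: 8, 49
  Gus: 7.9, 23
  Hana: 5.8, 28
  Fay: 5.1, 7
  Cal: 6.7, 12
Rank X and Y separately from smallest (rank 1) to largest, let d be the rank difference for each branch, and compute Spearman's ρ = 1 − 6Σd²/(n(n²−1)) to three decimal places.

0.600

Ranks of variable 1: 4, 6, 5, 2, 1, 3
Ranks of variable 2: 2, 6, 4, 5, 1, 3
d = r₁ − r₂: 2, 0, 1, -3, 0, 0
d²: 4, 0, 1, 9, 0, 0; Σd² = 14
ρ = 1 − 6·14/(6·35) = 1 − 84/210 = 0.600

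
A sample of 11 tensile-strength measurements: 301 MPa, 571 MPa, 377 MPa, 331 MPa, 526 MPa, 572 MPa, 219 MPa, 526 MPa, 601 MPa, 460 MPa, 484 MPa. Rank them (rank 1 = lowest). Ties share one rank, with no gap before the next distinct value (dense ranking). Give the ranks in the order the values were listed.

2, 8, 4, 3, 7, 9, 1, 7, 10, 5, 6

Sorted (ascending): 219, 301, 331, 377, 460, 484, 526, 526, 571, 572, 601
The 2 values of 526 share dense rank 7.
Remaining distinct values take the next consecutive integers.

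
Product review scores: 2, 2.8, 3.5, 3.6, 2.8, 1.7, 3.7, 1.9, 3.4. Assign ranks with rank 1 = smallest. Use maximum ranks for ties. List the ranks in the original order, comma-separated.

3, 5, 7, 8, 5, 1, 9, 2, 6

Sorted (ascending): 1.7, 1.9, 2, 2.8, 2.8, 3.4, 3.5, 3.6, 3.7
The 2 values of 2.8 occupy positions 4–5 → each gets rank 5.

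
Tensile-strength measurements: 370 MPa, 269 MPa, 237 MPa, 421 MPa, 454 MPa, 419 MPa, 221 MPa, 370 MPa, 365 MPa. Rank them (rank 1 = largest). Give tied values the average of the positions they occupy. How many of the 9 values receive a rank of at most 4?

Sorted (descending): 454, 421, 419, 370, 370, 365, 269, 237, 221
The 2 values of 370 occupy positions 4–5 → average rank (4+5)/2 = 4.5.
Ranks ≤ 4: {1, 2, 3} → 3 values.

3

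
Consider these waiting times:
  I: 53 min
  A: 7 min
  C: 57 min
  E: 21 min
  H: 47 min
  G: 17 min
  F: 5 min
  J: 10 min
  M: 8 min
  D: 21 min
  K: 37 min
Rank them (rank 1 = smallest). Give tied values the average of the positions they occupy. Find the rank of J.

4

Sorted (ascending): 5, 7, 8, 10, 17, 21, 21, 37, 47, 53, 57
The 2 values of 21 occupy positions 6–7 → average rank (6+7)/2 = 6.5.
J has value 10 min → rank 4.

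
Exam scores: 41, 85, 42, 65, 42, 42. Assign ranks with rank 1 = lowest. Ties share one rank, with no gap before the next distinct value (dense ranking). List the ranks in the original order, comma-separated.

Sorted (ascending): 41, 42, 42, 42, 65, 85
The 3 values of 42 share dense rank 2.
Remaining distinct values take the next consecutive integers.

1, 4, 2, 3, 2, 2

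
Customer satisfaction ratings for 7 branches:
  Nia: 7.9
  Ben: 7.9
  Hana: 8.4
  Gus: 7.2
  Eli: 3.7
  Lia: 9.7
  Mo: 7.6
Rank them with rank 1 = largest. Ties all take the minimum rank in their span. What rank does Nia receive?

3

Sorted (descending): 9.7, 8.4, 7.9, 7.9, 7.6, 7.2, 3.7
The 2 values of 7.9 occupy positions 3–4 → each gets rank 3.
Nia has value 7.9 → rank 3.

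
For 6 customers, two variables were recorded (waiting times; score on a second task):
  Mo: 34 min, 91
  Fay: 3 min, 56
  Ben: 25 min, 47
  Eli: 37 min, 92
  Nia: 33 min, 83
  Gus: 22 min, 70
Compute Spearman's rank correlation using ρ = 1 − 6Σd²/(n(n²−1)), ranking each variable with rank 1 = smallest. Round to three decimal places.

0.829

Ranks of variable 1: 5, 1, 3, 6, 4, 2
Ranks of variable 2: 5, 2, 1, 6, 4, 3
d = r₁ − r₂: 0, -1, 2, 0, 0, -1
d²: 0, 1, 4, 0, 0, 1; Σd² = 6
ρ = 1 − 6·6/(6·35) = 1 − 36/210 = 0.829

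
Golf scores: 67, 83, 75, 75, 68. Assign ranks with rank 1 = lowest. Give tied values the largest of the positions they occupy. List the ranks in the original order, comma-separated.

1, 5, 4, 4, 2

Sorted (ascending): 67, 68, 75, 75, 83
The 2 values of 75 occupy positions 3–4 → each gets rank 4.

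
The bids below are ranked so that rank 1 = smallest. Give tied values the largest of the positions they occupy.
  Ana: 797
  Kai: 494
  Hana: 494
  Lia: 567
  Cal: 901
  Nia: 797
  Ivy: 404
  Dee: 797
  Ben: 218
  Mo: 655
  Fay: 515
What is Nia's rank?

10

Sorted (ascending): 218, 404, 494, 494, 515, 567, 655, 797, 797, 797, 901
The 2 values of 494 occupy positions 3–4 → each gets rank 4.
The 3 values of 797 occupy positions 8–10 → each gets rank 10.
Nia has value 797 → rank 10.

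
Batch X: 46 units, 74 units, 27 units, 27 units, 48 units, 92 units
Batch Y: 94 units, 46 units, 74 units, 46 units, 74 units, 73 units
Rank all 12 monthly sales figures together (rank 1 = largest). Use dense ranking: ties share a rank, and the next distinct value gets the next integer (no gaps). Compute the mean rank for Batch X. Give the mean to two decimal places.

5.00

Sorted (descending): 94, 92, 74, 74, 74, 73, 48, 46, 46, 46, 27, 27
The 3 values of 74 share dense rank 3.
The 3 values of 46 share dense rank 6.
The 2 values of 27 share dense rank 7.
Remaining distinct values take the next consecutive integers.
Batch X values → pooled ranks: 46→6, 74→3, 27→7, 27→7, 48→5, 92→2
Mean rank = (6 + 3 + 7 + 7 + 5 + 2) / 6 = 5.00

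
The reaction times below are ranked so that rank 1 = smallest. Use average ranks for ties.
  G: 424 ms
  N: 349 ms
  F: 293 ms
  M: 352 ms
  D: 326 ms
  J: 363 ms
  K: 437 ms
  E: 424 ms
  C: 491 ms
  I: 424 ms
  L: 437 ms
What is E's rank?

Sorted (ascending): 293, 326, 349, 352, 363, 424, 424, 424, 437, 437, 491
The 3 values of 424 occupy positions 6–8 → average rank 7.
The 2 values of 437 occupy positions 9–10 → average rank (9+10)/2 = 9.5.
E has value 424 ms → rank 7.

7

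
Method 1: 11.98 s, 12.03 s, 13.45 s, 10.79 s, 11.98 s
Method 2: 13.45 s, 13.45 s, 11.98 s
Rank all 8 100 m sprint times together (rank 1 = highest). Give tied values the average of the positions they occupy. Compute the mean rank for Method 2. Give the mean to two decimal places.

Sorted (descending): 13.45, 13.45, 13.45, 12.03, 11.98, 11.98, 11.98, 10.79
The 3 values of 13.45 occupy positions 1–3 → average rank 2.
The 3 values of 11.98 occupy positions 5–7 → average rank 6.
Method 2 values → pooled ranks: 13.45→2, 13.45→2, 11.98→6
Mean rank = (2 + 2 + 6) / 3 = 3.33

3.33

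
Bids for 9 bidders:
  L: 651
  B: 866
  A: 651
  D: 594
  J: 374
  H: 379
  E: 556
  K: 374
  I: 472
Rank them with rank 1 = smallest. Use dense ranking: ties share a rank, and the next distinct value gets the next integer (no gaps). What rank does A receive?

Sorted (ascending): 374, 374, 379, 472, 556, 594, 651, 651, 866
The 2 values of 374 share dense rank 1.
The 2 values of 651 share dense rank 6.
Remaining distinct values take the next consecutive integers.
A has value 651 → rank 6.

6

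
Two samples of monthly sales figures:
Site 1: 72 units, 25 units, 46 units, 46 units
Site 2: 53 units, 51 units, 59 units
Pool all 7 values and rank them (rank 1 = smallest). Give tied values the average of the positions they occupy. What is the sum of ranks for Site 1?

Sorted (ascending): 25, 46, 46, 51, 53, 59, 72
The 2 values of 46 occupy positions 2–3 → average rank (2+3)/2 = 2.5.
Site 1 values → pooled ranks: 72→7, 25→1, 46→2.5, 46→2.5
Rank sum = 7 + 1 + 2.5 + 2.5 = 13

13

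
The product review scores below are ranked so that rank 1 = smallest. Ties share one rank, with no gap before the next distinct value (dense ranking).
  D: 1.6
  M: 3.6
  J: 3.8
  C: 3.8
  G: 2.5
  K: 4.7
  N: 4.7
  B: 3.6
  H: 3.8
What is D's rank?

Sorted (ascending): 1.6, 2.5, 3.6, 3.6, 3.8, 3.8, 3.8, 4.7, 4.7
The 2 values of 3.6 share dense rank 3.
The 3 values of 3.8 share dense rank 4.
The 2 values of 4.7 share dense rank 5.
Remaining distinct values take the next consecutive integers.
D has value 1.6 → rank 1.

1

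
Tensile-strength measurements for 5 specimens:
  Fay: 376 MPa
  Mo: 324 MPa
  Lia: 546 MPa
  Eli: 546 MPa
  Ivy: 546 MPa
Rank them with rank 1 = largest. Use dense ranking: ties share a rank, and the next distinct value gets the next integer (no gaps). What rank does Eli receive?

Sorted (descending): 546, 546, 546, 376, 324
The 3 values of 546 share dense rank 1.
Remaining distinct values take the next consecutive integers.
Eli has value 546 MPa → rank 1.

1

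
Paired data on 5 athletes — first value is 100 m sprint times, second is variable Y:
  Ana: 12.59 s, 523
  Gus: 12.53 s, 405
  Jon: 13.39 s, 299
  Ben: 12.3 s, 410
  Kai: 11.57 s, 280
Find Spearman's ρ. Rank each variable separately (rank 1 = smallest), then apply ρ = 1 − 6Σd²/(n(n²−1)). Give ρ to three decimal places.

Ranks of variable 1: 4, 3, 5, 2, 1
Ranks of variable 2: 5, 3, 2, 4, 1
d = r₁ − r₂: -1, 0, 3, -2, 0
d²: 1, 0, 9, 4, 0; Σd² = 14
ρ = 1 − 6·14/(5·24) = 1 − 84/120 = 0.300

0.300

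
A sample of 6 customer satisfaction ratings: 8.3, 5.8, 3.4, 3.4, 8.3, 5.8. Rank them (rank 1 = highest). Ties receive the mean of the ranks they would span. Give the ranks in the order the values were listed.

1.5, 3.5, 5.5, 5.5, 1.5, 3.5

Sorted (descending): 8.3, 8.3, 5.8, 5.8, 3.4, 3.4
The 2 values of 8.3 occupy positions 1–2 → average rank (1+2)/2 = 1.5.
The 2 values of 5.8 occupy positions 3–4 → average rank (3+4)/2 = 3.5.
The 2 values of 3.4 occupy positions 5–6 → average rank (5+6)/2 = 5.5.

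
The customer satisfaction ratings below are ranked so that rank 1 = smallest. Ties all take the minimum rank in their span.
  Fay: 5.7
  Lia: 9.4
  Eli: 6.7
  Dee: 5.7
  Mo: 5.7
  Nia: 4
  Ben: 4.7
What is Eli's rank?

Sorted (ascending): 4, 4.7, 5.7, 5.7, 5.7, 6.7, 9.4
The 3 values of 5.7 occupy positions 3–5 → each gets rank 3.
Eli has value 6.7 → rank 6.

6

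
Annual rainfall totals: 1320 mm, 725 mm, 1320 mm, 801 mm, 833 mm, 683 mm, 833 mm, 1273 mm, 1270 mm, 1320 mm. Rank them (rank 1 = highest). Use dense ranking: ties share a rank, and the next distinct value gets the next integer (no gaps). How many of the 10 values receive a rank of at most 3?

Sorted (descending): 1320, 1320, 1320, 1273, 1270, 833, 833, 801, 725, 683
The 3 values of 1320 share dense rank 1.
The 2 values of 833 share dense rank 4.
Remaining distinct values take the next consecutive integers.
Ranks ≤ 3: {1, 1, 1, 2, 3} → 5 values.

5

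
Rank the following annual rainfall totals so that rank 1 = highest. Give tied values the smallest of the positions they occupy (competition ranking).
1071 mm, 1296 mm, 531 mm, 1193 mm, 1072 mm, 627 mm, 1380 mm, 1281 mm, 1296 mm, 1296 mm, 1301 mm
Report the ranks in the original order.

Sorted (descending): 1380, 1301, 1296, 1296, 1296, 1281, 1193, 1072, 1071, 627, 531
The 3 values of 1296 occupy positions 3–5 → each gets rank 3.

9, 3, 11, 7, 8, 10, 1, 6, 3, 3, 2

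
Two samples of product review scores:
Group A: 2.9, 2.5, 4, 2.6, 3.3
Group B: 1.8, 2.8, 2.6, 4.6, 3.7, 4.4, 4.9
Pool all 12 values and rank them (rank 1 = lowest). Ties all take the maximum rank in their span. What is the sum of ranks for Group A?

28

Sorted (ascending): 1.8, 2.5, 2.6, 2.6, 2.8, 2.9, 3.3, 3.7, 4, 4.4, 4.6, 4.9
The 2 values of 2.6 occupy positions 3–4 → each gets rank 4.
Group A values → pooled ranks: 2.9→6, 2.5→2, 4→9, 2.6→4, 3.3→7
Rank sum = 6 + 2 + 9 + 4 + 7 = 28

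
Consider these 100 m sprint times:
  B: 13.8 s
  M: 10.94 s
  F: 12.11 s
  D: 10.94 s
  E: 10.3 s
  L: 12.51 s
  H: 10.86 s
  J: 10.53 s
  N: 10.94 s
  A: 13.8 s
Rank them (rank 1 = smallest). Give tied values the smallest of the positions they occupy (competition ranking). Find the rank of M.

4

Sorted (ascending): 10.3, 10.53, 10.86, 10.94, 10.94, 10.94, 12.11, 12.51, 13.8, 13.8
The 3 values of 10.94 occupy positions 4–6 → each gets rank 4.
The 2 values of 13.8 occupy positions 9–10 → each gets rank 9.
M has value 10.94 s → rank 4.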